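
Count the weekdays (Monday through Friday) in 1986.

261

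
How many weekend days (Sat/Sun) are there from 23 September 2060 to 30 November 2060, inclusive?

23 September 2060 is a Thursday.
From 23 September 2060 to 30 November 2060 is 69 days inclusive.
69 = 7 × 9 + 6, so there are 9 full weeks plus 6 extra days.
Each full week contributes 2 weekend days (Sat, Sun): 9 × 2 = 18.
The 6 extra days are Thursday, Friday, Saturday, Sunday, Monday, Tuesday — 2 of them qualify.
Total: 18 + 2 = 20.

20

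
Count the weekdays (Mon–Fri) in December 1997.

23

1 December 1997 is a Monday.
From 1 December 1997 to 31 December 1997 is 31 days inclusive.
31 = 7 × 4 + 3, so there are 4 full weeks plus 3 extra days.
Each full week contributes 5 weekdays (Mon–Fri): 4 × 5 = 20.
The 3 extra days are Monday, Tuesday, Wednesday — 3 of them qualify.
Total: 20 + 3 = 23.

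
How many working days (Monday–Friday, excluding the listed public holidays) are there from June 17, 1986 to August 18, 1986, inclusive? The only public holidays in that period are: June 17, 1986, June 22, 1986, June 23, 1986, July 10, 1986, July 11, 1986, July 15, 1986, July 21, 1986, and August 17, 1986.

39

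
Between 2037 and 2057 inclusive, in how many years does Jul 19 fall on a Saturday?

2

Day of week of July 19 in each year:
2037: Sun, 2038: Mon, 2039: Tue, 2040: Thu, 2041: Fri, 2042: Sat ✓, 2043: Sun, 2044: Tue, 2045: Wed, 2046: Thu, 2047: Fri, 2048: Sun, 2049: Mon, 2050: Tue, 2051: Wed, 2052: Fri, 2053: Sat ✓, 2054: Sun, 2055: Mon, 2056: Wed, 2057: Thu
Saturdays: 2042, 2053.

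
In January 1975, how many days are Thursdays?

1 January 1975 is a Wednesday.
From 1 January 1975 to 31 January 1975 is 31 days inclusive.
31 = 7 × 4 + 3, so there are 4 full weeks plus 3 extra days.
Each full week contributes one Thursday: 4 so far.
The 3 extra days are Wednesday, Thursday, Friday — 1 of them qualifies.
Total: 4 + 1 = 5.

5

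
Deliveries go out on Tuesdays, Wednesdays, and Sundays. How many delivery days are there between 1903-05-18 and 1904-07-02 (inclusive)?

1903-05-18 is a Monday.
That's 412 days from start to end, counting both.
412 = 7 × 58 + 6, so there are 58 full weeks plus 6 extra days.
Each full week contributes 3 days from the set (Tue, Wed, Sun): 58 × 3 = 174.
The 6 extra days are Mon, Tue, Wed, Thu, Fri, Sat — 2 of them qualify.
Total: 174 + 2 = 176.

176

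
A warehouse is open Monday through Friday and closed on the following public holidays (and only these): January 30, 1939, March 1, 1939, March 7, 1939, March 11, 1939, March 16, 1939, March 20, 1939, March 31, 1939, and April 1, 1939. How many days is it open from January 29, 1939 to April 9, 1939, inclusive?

44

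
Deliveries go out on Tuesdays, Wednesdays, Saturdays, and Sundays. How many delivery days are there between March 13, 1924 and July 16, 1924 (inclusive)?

March 13, 1924 is a Thursday.
The range spans 126 days (inclusive of both endpoints).
126 = 7 × 18, so the span is exactly 18 full weeks.
Each full week contributes 4 days from the set (Tue, Wed, Sat, Sun): 18 × 4 = 72.

72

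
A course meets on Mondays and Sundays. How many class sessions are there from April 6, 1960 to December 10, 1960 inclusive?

70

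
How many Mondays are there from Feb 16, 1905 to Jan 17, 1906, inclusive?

Feb 16, 1905 is a Thursday.
From Feb 16, 1905 to Jan 17, 1906 is 336 days inclusive.
336 = 7 × 48, so the span is exactly 48 full weeks.
Each full week contributes one Monday: 48 so far.

48 Mondays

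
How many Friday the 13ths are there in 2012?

The 13th falls on a Friday when the month's 13th has weekday Fri.
Jan 13 is Fri ✓; Feb 13 is Mon; Mar 13 is Tue; Apr 13 is Fri ✓; May 13 is Sun; Jun 13 is Wed; Jul 13 is Fri ✓; Aug 13 is Mon; Sep 13 is Thu; Oct 13 is Sat; Nov 13 is Tue; Dec 13 is Thu.
Friday the 13ths: Jan, Apr, Jul.

3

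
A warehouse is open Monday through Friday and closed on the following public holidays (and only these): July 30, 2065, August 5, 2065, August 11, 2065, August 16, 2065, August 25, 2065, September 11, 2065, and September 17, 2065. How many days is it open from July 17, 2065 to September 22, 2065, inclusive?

July 17, 2065 is a Friday.
The range spans 68 days (inclusive of both endpoints).
68 = 7 × 9 + 5, so there are 9 full weeks plus 5 extra days.
Each full week contributes 5 weekdays (Mon–Fri): 9 × 5 = 45.
The 5 extra days are Friday, Saturday, Sunday, Monday, Tuesday — 3 of them qualify.
Total: 45 + 3 = 48.
Holidays: July 30, 2065 (Thu); August 5, 2065 (Wed); August 11, 2065 (Tue); August 16, 2065 (Sun); August 25, 2065 (Tue); September 11, 2065 (Fri); September 17, 2065 (Thu).
6 of the 7 holidays fall on weekdays; the rest are weekends and were already excluded.
Business days: 48 − 6 = 42.

42 business days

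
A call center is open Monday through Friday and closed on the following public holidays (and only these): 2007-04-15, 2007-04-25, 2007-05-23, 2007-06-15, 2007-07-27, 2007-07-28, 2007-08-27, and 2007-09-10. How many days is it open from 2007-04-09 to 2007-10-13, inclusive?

129 business days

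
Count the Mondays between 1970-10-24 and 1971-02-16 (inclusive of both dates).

17 Mondays

1970-10-24 is a Saturday.
The range spans 116 days (inclusive of both endpoints).
116 = 7 × 16 + 4, so there are 16 full weeks plus 4 extra days.
Each full week contributes one Monday: 16 so far.
The 4 extra days are Saturday, Sunday, Monday, Tuesday — 1 of them qualifies.
Total: 16 + 1 = 17.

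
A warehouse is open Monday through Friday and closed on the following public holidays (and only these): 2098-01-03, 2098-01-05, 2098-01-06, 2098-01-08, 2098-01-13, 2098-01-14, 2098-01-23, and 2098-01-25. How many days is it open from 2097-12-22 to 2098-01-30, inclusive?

2097-12-22 is a Sunday.
From 2097-12-22 to 2098-01-30 is 40 days inclusive.
40 = 7 × 5 + 5, so there are 5 full weeks plus 5 extra days.
Each full week contributes 5 weekdays (Mon–Fri): 5 × 5 = 25.
The 5 extra days are Sunday, Monday, Tuesday, Wednesday, Thursday — 4 of them qualify.
Total: 25 + 4 = 29.
Holidays: 2098-01-03 (Fri); 2098-01-05 (Sun); 2098-01-06 (Mon); 2098-01-08 (Wed); 2098-01-13 (Mon); 2098-01-14 (Tue); 2098-01-23 (Thu); 2098-01-25 (Sat).
6 of the 8 holidays fall on weekdays; the rest are weekends and were already excluded.
Business days: 29 − 6 = 23.

23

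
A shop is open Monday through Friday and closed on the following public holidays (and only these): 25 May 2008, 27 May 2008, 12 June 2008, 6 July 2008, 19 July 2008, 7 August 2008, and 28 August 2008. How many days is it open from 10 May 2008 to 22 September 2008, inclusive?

10 May 2008 is a Saturday.
The range spans 136 days (inclusive of both endpoints).
136 = 7 × 19 + 3, so there are 19 full weeks plus 3 extra days.
Each full week contributes 5 weekdays (Mon–Fri): 19 × 5 = 95.
The 3 extra days are Sat, Sun, Mon — 1 of them qualifies.
Total: 95 + 1 = 96.
Holidays: 25 May 2008 (Sun); 27 May 2008 (Tue); 12 June 2008 (Thu); 6 July 2008 (Sun); 19 July 2008 (Sat); 7 August 2008 (Thu); 28 August 2008 (Thu).
4 of the 7 holidays fall on weekdays; the rest are weekends and were already excluded.
Business days: 96 − 4 = 92.

92 working days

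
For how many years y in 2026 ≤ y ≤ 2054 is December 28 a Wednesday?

4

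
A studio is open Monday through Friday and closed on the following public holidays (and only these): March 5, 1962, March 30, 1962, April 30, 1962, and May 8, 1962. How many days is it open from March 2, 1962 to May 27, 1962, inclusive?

March 2, 1962 is a Friday.
That's 87 days from start to end, counting both.
87 = 7 × 12 + 3, so there are 12 full weeks plus 3 extra days.
Each full week contributes 5 weekdays (Mon–Fri): 12 × 5 = 60.
The 3 extra days are Friday, Saturday, Sunday — 1 of them qualifies.
Total: 60 + 1 = 61.
Holidays: March 5, 1962 (Mon); March 30, 1962 (Fri); April 30, 1962 (Mon); May 8, 1962 (Tue).
All 4 holidays fall on weekdays, so subtract 4.
Business days: 61 − 4 = 57.

57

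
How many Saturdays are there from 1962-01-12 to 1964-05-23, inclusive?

1962-01-12 is a Friday.
That's 863 days from start to end, counting both.
863 = 7 × 123 + 2, so there are 123 full weeks plus 2 extra days.
Each full week contributes one Saturday: 123 so far.
The 2 extra days are Friday, Saturday — 1 of them qualifies.
Total: 123 + 1 = 124.

124 Saturdays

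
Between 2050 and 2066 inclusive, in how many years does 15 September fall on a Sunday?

Day of week of September 15 in each year:
2050: Thu, 2051: Fri, 2052: Sun ✓, 2053: Mon, 2054: Tue, 2055: Wed, 2056: Fri, 2057: Sat, 2058: Sun ✓, 2059: Mon, 2060: Wed, 2061: Thu, 2062: Fri, 2063: Sat, 2064: Mon, 2065: Tue, 2066: Wed
Sundays: 2052, 2058.

2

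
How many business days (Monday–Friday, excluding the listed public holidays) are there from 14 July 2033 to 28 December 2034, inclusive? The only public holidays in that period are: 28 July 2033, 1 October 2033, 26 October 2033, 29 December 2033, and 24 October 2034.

377

14 July 2033 is a Thursday.
From 14 July 2033 to 28 December 2034 is 533 days inclusive.
533 = 7 × 76 + 1, so there are 76 full weeks plus 1 extra day.
Each full week contributes 5 weekdays (Mon–Fri): 76 × 5 = 380.
The 1 extra day is Thu — 1 of them qualifies.
Total: 380 + 1 = 381.
Holidays: 28 July 2033 (Thu); 1 October 2033 (Sat); 26 October 2033 (Wed); 29 December 2033 (Thu); 24 October 2034 (Tue).
4 of the 5 holidays fall on weekdays; the rest are weekends and were already excluded.
Business days: 381 − 4 = 377.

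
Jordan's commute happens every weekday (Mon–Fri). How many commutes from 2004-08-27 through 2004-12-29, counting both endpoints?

2004-08-27 is a Friday.
That's 125 days from start to end, counting both.
125 = 7 × 17 + 6, so there are 17 full weeks plus 6 extra days.
Each full week contributes 5 weekdays (Mon–Fri): 17 × 5 = 85.
The 6 extra days are Friday, Saturday, Sunday, Monday, Tuesday, Wednesday — 4 of them qualify.
Total: 85 + 4 = 89.

89 weekdays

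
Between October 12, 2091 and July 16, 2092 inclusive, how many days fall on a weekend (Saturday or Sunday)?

October 12, 2091 is a Friday.
That's 279 days from start to end, counting both.
279 = 7 × 39 + 6, so there are 39 full weeks plus 6 extra days.
Each full week contributes 2 weekend days (Sat, Sun): 39 × 2 = 78.
The 6 extra days are Friday, Saturday, Sunday, Monday, Tuesday, Wednesday — 2 of them qualify.
Total: 78 + 2 = 80.

80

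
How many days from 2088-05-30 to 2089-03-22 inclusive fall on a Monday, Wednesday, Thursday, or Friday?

2088-05-30 is a Sunday.
From 2088-05-30 to 2089-03-22 is 297 days inclusive.
297 = 7 × 42 + 3, so there are 42 full weeks plus 3 extra days.
Each full week contributes 4 days from the set (Mon, Wed, Thu, Fri): 42 × 4 = 168.
The 3 extra days are Sunday, Monday, Tuesday — 1 of them qualifies.
Total: 168 + 1 = 169.

169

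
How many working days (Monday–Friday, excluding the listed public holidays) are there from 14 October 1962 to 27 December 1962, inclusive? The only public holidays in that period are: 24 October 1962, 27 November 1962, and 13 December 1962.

51 working days

14 October 1962 is a Sunday.
That's 75 days from start to end, counting both.
75 = 7 × 10 + 5, so there are 10 full weeks plus 5 extra days.
Each full week contributes 5 weekdays (Mon–Fri): 10 × 5 = 50.
The 5 extra days are Sun, Mon, Tue, Wed, Thu — 4 of them qualify.
Total: 50 + 4 = 54.
Holidays: 24 October 1962 (Wed); 27 November 1962 (Tue); 13 December 1962 (Thu).
All 3 holidays fall on weekdays, so subtract 3.
Business days: 54 − 3 = 51.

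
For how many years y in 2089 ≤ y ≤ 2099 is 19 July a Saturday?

Day of week of July 19 in each year:
2089: Tue, 2090: Wed, 2091: Thu, 2092: Sat ✓, 2093: Sun, 2094: Mon, 2095: Tue, 2096: Thu, 2097: Fri, 2098: Sat ✓, 2099: Sun
Saturdays: 2092, 2098.

2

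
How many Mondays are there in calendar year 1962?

53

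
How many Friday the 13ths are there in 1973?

The 13th falls on a Friday when the month's 13th has weekday Fri.
Jan 13 is Sat; Feb 13 is Tue; Mar 13 is Tue; Apr 13 is Fri ✓; May 13 is Sun; Jun 13 is Wed; Jul 13 is Fri ✓; Aug 13 is Mon; Sep 13 is Thu; Oct 13 is Sat; Nov 13 is Tue; Dec 13 is Thu.
Friday the 13ths: Apr, Jul.

2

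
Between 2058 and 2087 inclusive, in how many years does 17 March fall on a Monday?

Day of week of March 17 in each year:
2058: Sun, 2059: Mon ✓, 2060: Wed, 2061: Thu, 2062: Fri, 2063: Sat, 2064: Mon ✓, 2065: Tue, 2066: Wed, 2067: Thu, 2068: Sat, 2069: Sun, 2070: Mon ✓, 2071: Tue, 2072: Thu, 2073: Fri, 2074: Sat, 2075: Sun, 2076: Tue, 2077: Wed, 2078: Thu, 2079: Fri, 2080: Sun, 2081: Mon ✓, 2082: Tue, 2083: Wed, 2084: Fri, 2085: Sat, 2086: Sun, 2087: Mon ✓
Mondays: 2059, 2064, 2070, 2081, 2087.

5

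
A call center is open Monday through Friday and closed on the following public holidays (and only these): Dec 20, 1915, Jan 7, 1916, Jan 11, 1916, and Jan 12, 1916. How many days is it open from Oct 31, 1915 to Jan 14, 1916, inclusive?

51 working days

Oct 31, 1915 is a Sunday.
That's 76 days from start to end, counting both.
76 = 7 × 10 + 6, so there are 10 full weeks plus 6 extra days.
Each full week contributes 5 weekdays (Mon–Fri): 10 × 5 = 50.
The 6 extra days are Sunday, Monday, Tuesday, Wednesday, Thursday, Friday — 5 of them qualify.
Total: 50 + 5 = 55.
Holidays: Dec 20, 1915 (Mon); Jan 7, 1916 (Fri); Jan 11, 1916 (Tue); Jan 12, 1916 (Wed).
All 4 holidays fall on weekdays, so subtract 4.
Business days: 55 − 4 = 51.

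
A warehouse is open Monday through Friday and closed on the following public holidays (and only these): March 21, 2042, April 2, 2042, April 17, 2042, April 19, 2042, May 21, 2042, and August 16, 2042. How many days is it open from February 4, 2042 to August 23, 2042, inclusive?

February 4, 2042 is a Tuesday.
That's 201 days from start to end, counting both.
201 = 7 × 28 + 5, so there are 28 full weeks plus 5 extra days.
Each full week contributes 5 weekdays (Mon–Fri): 28 × 5 = 140.
The 5 extra days are Tue, Wed, Thu, Fri, Sat — 4 of them qualify.
Total: 140 + 4 = 144.
Holidays: March 21, 2042 (Fri); April 2, 2042 (Wed); April 17, 2042 (Thu); April 19, 2042 (Sat); May 21, 2042 (Wed); August 16, 2042 (Sat).
4 of the 6 holidays fall on weekdays; the rest are weekends and were already excluded.
Business days: 144 − 4 = 140.

140 business days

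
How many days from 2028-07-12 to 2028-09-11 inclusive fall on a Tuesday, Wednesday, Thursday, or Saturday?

2028-07-12 is a Wednesday.
From 2028-07-12 to 2028-09-11 is 62 days inclusive.
62 = 7 × 8 + 6, so there are 8 full weeks plus 6 extra days.
Each full week contributes 4 days from the set (Tue, Wed, Thu, Sat): 8 × 4 = 32.
The 6 extra days are Wed, Thu, Fri, Sat, Sun, Mon — 3 of them qualify.
Total: 32 + 3 = 35.

35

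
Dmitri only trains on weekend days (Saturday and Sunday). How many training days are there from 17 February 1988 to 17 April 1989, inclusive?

17 February 1988 is a Wednesday.
From 17 February 1988 to 17 April 1989 is 426 days inclusive.
426 = 7 × 60 + 6, so there are 60 full weeks plus 6 extra days.
Each full week contributes 2 weekend days (Sat, Sun): 60 × 2 = 120.
The 6 extra days are Wednesday, Thursday, Friday, Saturday, Sunday, Monday — 2 of them qualify.
Total: 120 + 2 = 122.

122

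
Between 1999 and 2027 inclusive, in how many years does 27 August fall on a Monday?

Day of week of August 27 in each year:
1999: Fri, 2000: Sun, 2001: Mon ✓, 2002: Tue, 2003: Wed, 2004: Fri, 2005: Sat, 2006: Sun, 2007: Mon ✓, 2008: Wed, 2009: Thu, 2010: Fri, 2011: Sat, 2012: Mon ✓, 2013: Tue, 2014: Wed, 2015: Thu, 2016: Sat, 2017: Sun, 2018: Mon ✓, 2019: Tue, 2020: Thu, 2021: Fri, 2022: Sat, 2023: Sun, 2024: Tue, 2025: Wed, 2026: Thu, 2027: Fri
Mondays: 2001, 2007, 2012, 2018.

4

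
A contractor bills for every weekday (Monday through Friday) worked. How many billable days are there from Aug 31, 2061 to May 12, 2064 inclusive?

Aug 31, 2061 is a Wednesday.
That's 986 days from start to end, counting both.
986 = 7 × 140 + 6, so there are 140 full weeks plus 6 extra days.
Each full week contributes 5 weekdays (Mon–Fri): 140 × 5 = 700.
The 6 extra days are Wed, Thu, Fri, Sat, Sun, Mon — 4 of them qualify.
Total: 700 + 4 = 704.

704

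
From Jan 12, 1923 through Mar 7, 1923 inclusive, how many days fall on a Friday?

8 Fridays

Jan 12, 1923 is a Friday.
That's 55 days from start to end, counting both.
55 = 7 × 7 + 6, so there are 7 full weeks plus 6 extra days.
Each full week contributes one Friday: 7 so far.
The 6 extra days are Fri, Sat, Sun, Mon, Tue, Wed — 1 of them qualifies.
Total: 7 + 1 = 8.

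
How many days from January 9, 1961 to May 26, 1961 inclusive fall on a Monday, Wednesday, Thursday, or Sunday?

January 9, 1961 is a Monday.
From January 9, 1961 to May 26, 1961 is 138 days inclusive.
138 = 7 × 19 + 5, so there are 19 full weeks plus 5 extra days.
Each full week contributes 4 days from the set (Mon, Wed, Thu, Sun): 19 × 4 = 76.
The 5 extra days are Monday, Tuesday, Wednesday, Thursday, Friday — 3 of them qualify.
Total: 76 + 3 = 79.

79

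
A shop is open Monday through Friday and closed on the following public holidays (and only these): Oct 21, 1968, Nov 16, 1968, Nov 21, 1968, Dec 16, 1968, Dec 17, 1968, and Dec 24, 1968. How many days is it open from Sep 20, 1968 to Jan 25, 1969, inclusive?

Sep 20, 1968 is a Friday.
From Sep 20, 1968 to Jan 25, 1969 is 128 days inclusive.
128 = 7 × 18 + 2, so there are 18 full weeks plus 2 extra days.
Each full week contributes 5 weekdays (Mon–Fri): 18 × 5 = 90.
The 2 extra days are Fri, Sat — 1 of them qualifies.
Total: 90 + 1 = 91.
Holidays: Oct 21, 1968 (Mon); Nov 16, 1968 (Sat); Nov 21, 1968 (Thu); Dec 16, 1968 (Mon); Dec 17, 1968 (Tue); Dec 24, 1968 (Tue).
5 of the 6 holidays fall on weekdays; the rest are weekends and were already excluded.
Business days: 91 − 5 = 86.

86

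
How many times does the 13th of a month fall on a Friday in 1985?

2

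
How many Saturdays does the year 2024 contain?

January 1, 2024 is a Monday.
From January 1, 2024 to December 31, 2024 is 366 days inclusive.
366 = 7 × 52 + 2, so there are 52 full weeks plus 2 extra days.
Each full week contributes one Saturday: 52 so far.
The 2 extra days are Monday, Tuesday — none qualify.
Total: 52 + 0 = 52.

52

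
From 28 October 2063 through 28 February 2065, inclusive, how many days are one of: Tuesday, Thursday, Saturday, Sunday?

280

28 October 2063 is a Sunday.
The range spans 490 days (inclusive of both endpoints).
490 = 7 × 70, so the span is exactly 70 full weeks.
Each full week contributes 4 days from the set (Tue, Thu, Sat, Sun): 70 × 4 = 280.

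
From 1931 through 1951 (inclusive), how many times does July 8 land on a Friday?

3

Day of week of July 8 in each year:
1931: Wed, 1932: Fri ✓, 1933: Sat, 1934: Sun, 1935: Mon, 1936: Wed, 1937: Thu, 1938: Fri ✓, 1939: Sat, 1940: Mon, 1941: Tue, 1942: Wed, 1943: Thu, 1944: Sat, 1945: Sun, 1946: Mon, 1947: Tue, 1948: Thu, 1949: Fri ✓, 1950: Sat, 1951: Sun
Fridays: 1932, 1938, 1949.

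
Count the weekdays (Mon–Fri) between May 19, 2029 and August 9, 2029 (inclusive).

May 19, 2029 is a Saturday.
That's 83 days from start to end, counting both.
83 = 7 × 11 + 6, so there are 11 full weeks plus 6 extra days.
Each full week contributes 5 weekdays (Mon–Fri): 11 × 5 = 55.
The 6 extra days are Saturday, Sunday, Monday, Tuesday, Wednesday, Thursday — 4 of them qualify.
Total: 55 + 4 = 59.

59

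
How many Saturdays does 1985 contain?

January 1, 1985 is a Tuesday.
That's 365 days from start to end, counting both.
365 = 7 × 52 + 1, so there are 52 full weeks plus 1 extra day.
Each full week contributes one Saturday: 52 so far.
The 1 extra day is Tue — none qualify.
Total: 52 + 0 = 52.

52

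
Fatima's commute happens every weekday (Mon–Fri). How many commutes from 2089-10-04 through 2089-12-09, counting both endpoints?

49 weekdays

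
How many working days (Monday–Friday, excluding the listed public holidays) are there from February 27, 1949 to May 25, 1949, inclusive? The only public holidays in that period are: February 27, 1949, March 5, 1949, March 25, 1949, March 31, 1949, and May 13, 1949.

60 working days

February 27, 1949 is a Sunday.
The range spans 88 days (inclusive of both endpoints).
88 = 7 × 12 + 4, so there are 12 full weeks plus 4 extra days.
Each full week contributes 5 weekdays (Mon–Fri): 12 × 5 = 60.
The 4 extra days are Sun, Mon, Tue, Wed — 3 of them qualify.
Total: 60 + 3 = 63.
Holidays: February 27, 1949 (Sun); March 5, 1949 (Sat); March 25, 1949 (Fri); March 31, 1949 (Thu); May 13, 1949 (Fri).
3 of the 5 holidays fall on weekdays; the rest are weekends and were already excluded.
Business days: 63 − 3 = 60.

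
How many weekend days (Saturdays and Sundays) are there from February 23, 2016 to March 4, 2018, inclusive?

212

February 23, 2016 is a Tuesday.
The range spans 741 days (inclusive of both endpoints).
741 = 7 × 105 + 6, so there are 105 full weeks plus 6 extra days.
Each full week contributes 2 weekend days (Sat, Sun): 105 × 2 = 210.
The 6 extra days are Tue, Wed, Thu, Fri, Sat, Sun — 2 of them qualify.
Total: 210 + 2 = 212.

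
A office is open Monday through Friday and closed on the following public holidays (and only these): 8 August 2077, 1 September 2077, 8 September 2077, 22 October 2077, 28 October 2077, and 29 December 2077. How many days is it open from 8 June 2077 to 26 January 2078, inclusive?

162

8 June 2077 is a Tuesday.
That's 233 days from start to end, counting both.
233 = 7 × 33 + 2, so there are 33 full weeks plus 2 extra days.
Each full week contributes 5 weekdays (Mon–Fri): 33 × 5 = 165.
The 2 extra days are Tuesday, Wednesday — 2 of them qualify.
Total: 165 + 2 = 167.
Holidays: 8 August 2077 (Sun); 1 September 2077 (Wed); 8 September 2077 (Wed); 22 October 2077 (Fri); 28 October 2077 (Thu); 29 December 2077 (Wed).
5 of the 6 holidays fall on weekdays; the rest are weekends and were already excluded.
Business days: 167 − 5 = 162.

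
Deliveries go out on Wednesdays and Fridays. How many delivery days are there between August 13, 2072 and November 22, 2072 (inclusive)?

28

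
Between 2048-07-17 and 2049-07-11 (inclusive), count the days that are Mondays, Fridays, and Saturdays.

155

2048-07-17 is a Friday.
That's 360 days from start to end, counting both.
360 = 7 × 51 + 3, so there are 51 full weeks plus 3 extra days.
Each full week contributes 3 days from the set (Mon, Fri, Sat): 51 × 3 = 153.
The 3 extra days are Friday, Saturday, Sunday — 2 of them qualify.
Total: 153 + 2 = 155.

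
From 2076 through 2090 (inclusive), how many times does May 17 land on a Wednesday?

3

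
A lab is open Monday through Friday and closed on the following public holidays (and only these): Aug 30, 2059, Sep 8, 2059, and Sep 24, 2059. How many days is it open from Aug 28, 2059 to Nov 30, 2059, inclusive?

Aug 28, 2059 is a Thursday.
The range spans 95 days (inclusive of both endpoints).
95 = 7 × 13 + 4, so there are 13 full weeks plus 4 extra days.
Each full week contributes 5 weekdays (Mon–Fri): 13 × 5 = 65.
The 4 extra days are Thursday, Friday, Saturday, Sunday — 2 of them qualify.
Total: 65 + 2 = 67.
Holidays: Aug 30, 2059 (Sat); Sep 8, 2059 (Mon); Sep 24, 2059 (Wed).
2 of the 3 holidays fall on weekdays; the rest are weekends and were already excluded.
Business days: 67 − 2 = 65.

65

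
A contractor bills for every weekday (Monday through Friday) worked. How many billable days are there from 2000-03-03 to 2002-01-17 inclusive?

490 weekdays

2000-03-03 is a Friday.
From 2000-03-03 to 2002-01-17 is 686 days inclusive.
686 = 7 × 98, so the span is exactly 98 full weeks.
Each full week contributes 5 weekdays (Mon–Fri): 98 × 5 = 490.
Total: 490.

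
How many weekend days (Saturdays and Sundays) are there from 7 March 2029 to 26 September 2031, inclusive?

266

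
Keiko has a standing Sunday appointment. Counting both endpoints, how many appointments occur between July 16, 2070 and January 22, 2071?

27

July 16, 2070 is a Wednesday.
From July 16, 2070 to January 22, 2071 is 191 days inclusive.
191 = 7 × 27 + 2, so there are 27 full weeks plus 2 extra days.
Each full week contributes one Sunday: 27 so far.
The 2 extra days are Wednesday, Thursday — none qualify.
Total: 27 + 0 = 27.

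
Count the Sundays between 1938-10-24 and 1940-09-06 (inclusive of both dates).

97

1938-10-24 is a Monday.
From 1938-10-24 to 1940-09-06 is 684 days inclusive.
684 = 7 × 97 + 5, so there are 97 full weeks plus 5 extra days.
Each full week contributes one Sunday: 97 so far.
The 5 extra days are Mon, Tue, Wed, Thu, Fri — none qualify.
Total: 97 + 0 = 97.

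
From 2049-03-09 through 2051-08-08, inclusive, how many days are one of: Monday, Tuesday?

2049-03-09 is a Tuesday.
The range spans 883 days (inclusive of both endpoints).
883 = 7 × 126 + 1, so there are 126 full weeks plus 1 extra day.
Each full week contributes 2 days from the set (Mon, Tue): 126 × 2 = 252.
The 1 extra day is Tue — 1 of them qualifies.
Total: 252 + 1 = 253.

253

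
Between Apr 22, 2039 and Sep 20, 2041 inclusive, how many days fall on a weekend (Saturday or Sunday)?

252

Apr 22, 2039 is a Friday.
That's 883 days from start to end, counting both.
883 = 7 × 126 + 1, so there are 126 full weeks plus 1 extra day.
Each full week contributes 2 weekend days (Sat, Sun): 126 × 2 = 252.
The 1 extra day is Friday — none qualify.
Total: 252 + 0 = 252.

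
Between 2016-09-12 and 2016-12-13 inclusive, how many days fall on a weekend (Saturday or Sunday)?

2016-09-12 is a Monday.
From 2016-09-12 to 2016-12-13 is 93 days inclusive.
93 = 7 × 13 + 2, so there are 13 full weeks plus 2 extra days.
Each full week contributes 2 weekend days (Sat, Sun): 13 × 2 = 26.
The 2 extra days are Mon, Tue — none qualify.
Total: 26 + 0 = 26.

26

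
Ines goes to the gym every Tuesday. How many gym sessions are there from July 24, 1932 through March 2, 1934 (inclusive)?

84 Tuesdays

July 24, 1932 is a Sunday.
The range spans 587 days (inclusive of both endpoints).
587 = 7 × 83 + 6, so there are 83 full weeks plus 6 extra days.
Each full week contributes one Tuesday: 83 so far.
The 6 extra days are Sun, Mon, Tue, Wed, Thu, Fri — 1 of them qualifies.
Total: 83 + 1 = 84.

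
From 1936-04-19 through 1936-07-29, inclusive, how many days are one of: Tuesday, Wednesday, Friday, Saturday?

58

1936-04-19 is a Sunday.
That's 102 days from start to end, counting both.
102 = 7 × 14 + 4, so there are 14 full weeks plus 4 extra days.
Each full week contributes 4 days from the set (Tue, Wed, Fri, Sat): 14 × 4 = 56.
The 4 extra days are Sun, Mon, Tue, Wed — 2 of them qualify.
Total: 56 + 2 = 58.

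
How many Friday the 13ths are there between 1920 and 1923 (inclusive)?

Friday-the-13ths by year:
1920: Feb, Aug
1921: May
1922: Jan, Oct
1923: Apr, Jul

7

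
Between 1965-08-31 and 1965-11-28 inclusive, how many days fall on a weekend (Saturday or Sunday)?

1965-08-31 is a Tuesday.
From 1965-08-31 to 1965-11-28 is 90 days inclusive.
90 = 7 × 12 + 6, so there are 12 full weeks plus 6 extra days.
Each full week contributes 2 weekend days (Sat, Sun): 12 × 2 = 24.
The 6 extra days are Tuesday, Wednesday, Thursday, Friday, Saturday, Sunday — 2 of them qualify.
Total: 24 + 2 = 26.

26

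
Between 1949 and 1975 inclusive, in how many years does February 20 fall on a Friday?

3

Day of week of February 20 in each year:
1949: Sun, 1950: Mon, 1951: Tue, 1952: Wed, 1953: Fri ✓, 1954: Sat, 1955: Sun, 1956: Mon, 1957: Wed, 1958: Thu, 1959: Fri ✓, 1960: Sat, 1961: Mon, 1962: Tue, 1963: Wed, 1964: Thu, 1965: Sat, 1966: Sun, 1967: Mon, 1968: Tue, 1969: Thu, 1970: Fri ✓, 1971: Sat, 1972: Sun, 1973: Tue, 1974: Wed, 1975: Thu
Fridays: 1953, 1959, 1970.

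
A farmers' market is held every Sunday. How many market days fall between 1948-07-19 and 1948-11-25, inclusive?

18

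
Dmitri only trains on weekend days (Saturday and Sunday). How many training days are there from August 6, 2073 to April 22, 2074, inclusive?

August 6, 2073 is a Sunday.
From August 6, 2073 to April 22, 2074 is 260 days inclusive.
260 = 7 × 37 + 1, so there are 37 full weeks plus 1 extra day.
Each full week contributes 2 weekend days (Sat, Sun): 37 × 2 = 74.
The 1 extra day is Sunday — 1 of them qualifies.
Total: 74 + 1 = 75.

75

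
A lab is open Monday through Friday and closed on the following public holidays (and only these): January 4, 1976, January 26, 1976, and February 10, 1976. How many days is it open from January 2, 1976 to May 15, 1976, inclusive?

January 2, 1976 is a Friday.
From January 2, 1976 to May 15, 1976 is 135 days inclusive.
135 = 7 × 19 + 2, so there are 19 full weeks plus 2 extra days.
Each full week contributes 5 weekdays (Mon–Fri): 19 × 5 = 95.
The 2 extra days are Fri, Sat — 1 of them qualifies.
Total: 95 + 1 = 96.
Holidays: January 4, 1976 (Sun); January 26, 1976 (Mon); February 10, 1976 (Tue).
2 of the 3 holidays fall on weekdays; the rest are weekends and were already excluded.
Business days: 96 − 2 = 94.

94 working days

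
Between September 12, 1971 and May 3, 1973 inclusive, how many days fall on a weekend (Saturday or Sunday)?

September 12, 1971 is a Sunday.
That's 600 days from start to end, counting both.
600 = 7 × 85 + 5, so there are 85 full weeks plus 5 extra days.
Each full week contributes 2 weekend days (Sat, Sun): 85 × 2 = 170.
The 5 extra days are Sunday, Monday, Tuesday, Wednesday, Thursday — 1 of them qualifies.
Total: 170 + 1 = 171.

171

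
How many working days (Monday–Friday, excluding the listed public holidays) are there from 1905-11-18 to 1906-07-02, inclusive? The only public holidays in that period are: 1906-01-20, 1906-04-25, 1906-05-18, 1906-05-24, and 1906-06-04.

157

1905-11-18 is a Saturday.
From 1905-11-18 to 1906-07-02 is 227 days inclusive.
227 = 7 × 32 + 3, so there are 32 full weeks plus 3 extra days.
Each full week contributes 5 weekdays (Mon–Fri): 32 × 5 = 160.
The 3 extra days are Sat, Sun, Mon — 1 of them qualifies.
Total: 160 + 1 = 161.
Holidays: 1906-01-20 (Sat); 1906-04-25 (Wed); 1906-05-18 (Fri); 1906-05-24 (Thu); 1906-06-04 (Mon).
4 of the 5 holidays fall on weekdays; the rest are weekends and were already excluded.
Business days: 161 − 4 = 157.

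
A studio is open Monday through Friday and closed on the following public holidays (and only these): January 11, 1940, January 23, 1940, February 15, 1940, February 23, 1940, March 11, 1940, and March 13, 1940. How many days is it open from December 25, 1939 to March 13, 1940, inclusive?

December 25, 1939 is a Monday.
From December 25, 1939 to March 13, 1940 is 80 days inclusive.
80 = 7 × 11 + 3, so there are 11 full weeks plus 3 extra days.
Each full week contributes 5 weekdays (Mon–Fri): 11 × 5 = 55.
The 3 extra days are Mon, Tue, Wed — 3 of them qualify.
Total: 55 + 3 = 58.
Holidays: January 11, 1940 (Thu); January 23, 1940 (Tue); February 15, 1940 (Thu); February 23, 1940 (Fri); March 11, 1940 (Mon); March 13, 1940 (Wed).
All 6 holidays fall on weekdays, so subtract 6.
Business days: 58 − 6 = 52.

52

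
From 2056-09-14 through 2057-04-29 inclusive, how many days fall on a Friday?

33

2056-09-14 is a Thursday.
From 2056-09-14 to 2057-04-29 is 228 days inclusive.
228 = 7 × 32 + 4, so there are 32 full weeks plus 4 extra days.
Each full week contributes one Friday: 32 so far.
The 4 extra days are Thursday, Friday, Saturday, Sunday — 1 of them qualifies.
Total: 32 + 1 = 33.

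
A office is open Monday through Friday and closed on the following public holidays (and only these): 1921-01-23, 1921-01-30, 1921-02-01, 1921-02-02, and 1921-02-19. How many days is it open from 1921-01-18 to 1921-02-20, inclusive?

1921-01-18 is a Tuesday.
That's 34 days from start to end, counting both.
34 = 7 × 4 + 6, so there are 4 full weeks plus 6 extra days.
Each full week contributes 5 weekdays (Mon–Fri): 4 × 5 = 20.
The 6 extra days are Tue, Wed, Thu, Fri, Sat, Sun — 4 of them qualify.
Total: 20 + 4 = 24.
Holidays: 1921-01-23 (Sun); 1921-01-30 (Sun); 1921-02-01 (Tue); 1921-02-02 (Wed); 1921-02-19 (Sat).
2 of the 5 holidays fall on weekdays; the rest are weekends and were already excluded.
Business days: 24 − 2 = 22.

22 business days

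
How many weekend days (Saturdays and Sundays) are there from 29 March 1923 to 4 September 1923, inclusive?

46

29 March 1923 is a Thursday.
The range spans 160 days (inclusive of both endpoints).
160 = 7 × 22 + 6, so there are 22 full weeks plus 6 extra days.
Each full week contributes 2 weekend days (Sat, Sun): 22 × 2 = 44.
The 6 extra days are Thu, Fri, Sat, Sun, Mon, Tue — 2 of them qualify.
Total: 44 + 2 = 46.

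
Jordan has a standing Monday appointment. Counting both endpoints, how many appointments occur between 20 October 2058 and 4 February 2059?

16

20 October 2058 is a Sunday.
The range spans 108 days (inclusive of both endpoints).
108 = 7 × 15 + 3, so there are 15 full weeks plus 3 extra days.
Each full week contributes one Monday: 15 so far.
The 3 extra days are Sunday, Monday, Tuesday — 1 of them qualifies.
Total: 15 + 1 = 16.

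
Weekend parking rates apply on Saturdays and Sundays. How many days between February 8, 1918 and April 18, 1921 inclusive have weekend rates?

February 8, 1918 is a Friday.
From February 8, 1918 to April 18, 1921 is 1166 days inclusive.
1166 = 7 × 166 + 4, so there are 166 full weeks plus 4 extra days.
Each full week contributes 2 weekend days (Sat, Sun): 166 × 2 = 332.
The 4 extra days are Fri, Sat, Sun, Mon — 2 of them qualify.
Total: 332 + 2 = 334.

334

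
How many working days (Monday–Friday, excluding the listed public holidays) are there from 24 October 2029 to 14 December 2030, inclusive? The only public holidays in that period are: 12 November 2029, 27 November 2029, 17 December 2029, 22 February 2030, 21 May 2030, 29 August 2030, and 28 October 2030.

291 working days

24 October 2029 is a Wednesday.
The range spans 417 days (inclusive of both endpoints).
417 = 7 × 59 + 4, so there are 59 full weeks plus 4 extra days.
Each full week contributes 5 weekdays (Mon–Fri): 59 × 5 = 295.
The 4 extra days are Wed, Thu, Fri, Sat — 3 of them qualify.
Total: 295 + 3 = 298.
Holidays: 12 November 2029 (Mon); 27 November 2029 (Tue); 17 December 2029 (Mon); 22 February 2030 (Fri); 21 May 2030 (Tue); 29 August 2030 (Thu); 28 October 2030 (Mon).
All 7 holidays fall on weekdays, so subtract 7.
Business days: 298 − 7 = 291.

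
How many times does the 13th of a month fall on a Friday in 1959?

The 13th falls on a Friday when the month's 13th has weekday Fri.
Jan 13 is Tue; Feb 13 is Fri ✓; Mar 13 is Fri ✓; Apr 13 is Mon; May 13 is Wed; Jun 13 is Sat; Jul 13 is Mon; Aug 13 is Thu; Sep 13 is Sun; Oct 13 is Tue; Nov 13 is Fri ✓; Dec 13 is Sun.
Friday the 13ths: Feb, Mar, Nov.

3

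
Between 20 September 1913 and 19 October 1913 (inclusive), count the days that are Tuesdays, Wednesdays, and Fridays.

12

20 September 1913 is a Saturday.
The range spans 30 days (inclusive of both endpoints).
30 = 7 × 4 + 2, so there are 4 full weeks plus 2 extra days.
Each full week contributes 3 days from the set (Tue, Wed, Fri): 4 × 3 = 12.
The 2 extra days are Saturday, Sunday — none qualify.
Total: 12 + 0 = 12.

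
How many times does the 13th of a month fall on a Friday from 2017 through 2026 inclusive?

Friday-the-13ths by year:
2017: Jan, Oct
2018: Apr, Jul
2019: Sep, Dec
2020: Mar, Nov
2021: Aug
2022: May
2023: Jan, Oct
2024: Sep, Dec
2025: Jun
2026: Feb, Mar, Nov

18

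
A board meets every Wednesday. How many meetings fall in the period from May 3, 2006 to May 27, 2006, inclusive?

May 3, 2006 is a Wednesday.
The range spans 25 days (inclusive of both endpoints).
25 = 7 × 3 + 4, so there are 3 full weeks plus 4 extra days.
Each full week contributes one Wednesday: 3 so far.
The 4 extra days are Wednesday, Thursday, Friday, Saturday — 1 of them qualifies.
Total: 3 + 1 = 4.

4 Wednesdays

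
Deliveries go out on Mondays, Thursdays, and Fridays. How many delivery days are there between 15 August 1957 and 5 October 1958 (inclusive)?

15 August 1957 is a Thursday.
That's 417 days from start to end, counting both.
417 = 7 × 59 + 4, so there are 59 full weeks plus 4 extra days.
Each full week contributes 3 days from the set (Mon, Thu, Fri): 59 × 3 = 177.
The 4 extra days are Thursday, Friday, Saturday, Sunday — 2 of them qualify.
Total: 177 + 2 = 179.

179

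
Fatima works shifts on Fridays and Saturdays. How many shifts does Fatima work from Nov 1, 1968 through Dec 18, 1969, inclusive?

Nov 1, 1968 is a Friday.
The range spans 413 days (inclusive of both endpoints).
413 = 7 × 59, so the span is exactly 59 full weeks.
Each full week contributes 2 days from the set (Fri, Sat): 59 × 2 = 118.
Total: 118.

118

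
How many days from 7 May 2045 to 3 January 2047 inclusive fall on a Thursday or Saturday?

7 May 2045 is a Sunday.
The range spans 607 days (inclusive of both endpoints).
607 = 7 × 86 + 5, so there are 86 full weeks plus 5 extra days.
Each full week contributes 2 days from the set (Thu, Sat): 86 × 2 = 172.
The 5 extra days are Sun, Mon, Tue, Wed, Thu — 1 of them qualifies.
Total: 172 + 1 = 173.

173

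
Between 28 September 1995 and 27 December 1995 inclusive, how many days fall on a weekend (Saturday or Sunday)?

26

28 September 1995 is a Thursday.
From 28 September 1995 to 27 December 1995 is 91 days inclusive.
91 = 7 × 13, so the span is exactly 13 full weeks.
Each full week contributes 2 weekend days (Sat, Sun): 13 × 2 = 26.
Total: 26.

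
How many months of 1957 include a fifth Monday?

4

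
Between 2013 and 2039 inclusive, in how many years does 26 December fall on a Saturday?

Day of week of December 26 in each year:
2013: Thu, 2014: Fri, 2015: Sat ✓, 2016: Mon, 2017: Tue, 2018: Wed, 2019: Thu, 2020: Sat ✓, 2021: Sun, 2022: Mon, 2023: Tue, 2024: Thu, 2025: Fri, 2026: Sat ✓, 2027: Sun, 2028: Tue, 2029: Wed, 2030: Thu, 2031: Fri, 2032: Sun, 2033: Mon, 2034: Tue, 2035: Wed, 2036: Fri, 2037: Sat ✓, 2038: Sun, 2039: Mon
Saturdays: 2015, 2020, 2026, 2037.

4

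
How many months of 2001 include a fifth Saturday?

4

A month has five Saturdays exactly when Saturday falls within its first (length − 28) days.
Jan: 31 days, starts Mon → 5 of Mon, Tue, Wed
Feb: 28 days, starts Thu → 5 of (none)
Mar: 31 days, starts Thu → 5 of Thu, Fri, Sat ✓
Apr: 30 days, starts Sun → 5 of Sun, Mon
May: 31 days, starts Tue → 5 of Tue, Wed, Thu
Jun: 30 days, starts Fri → 5 of Fri, Sat ✓
Jul: 31 days, starts Sun → 5 of Sun, Mon, Tue
Aug: 31 days, starts Wed → 5 of Wed, Thu, Fri
Sep: 30 days, starts Sat → 5 of Sat, Sun ✓
Oct: 31 days, starts Mon → 5 of Mon, Tue, Wed
Nov: 30 days, starts Thu → 5 of Thu, Fri
Dec: 31 days, starts Sat → 5 of Sat, Sun, Mon ✓
Months with five Saturdays: Mar, Jun, Sep, Dec.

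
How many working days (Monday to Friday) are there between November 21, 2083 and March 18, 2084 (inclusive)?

85

November 21, 2083 is a Sunday.
The range spans 119 days (inclusive of both endpoints).
119 = 7 × 17, so the span is exactly 17 full weeks.
Each full week contributes 5 weekdays (Mon–Fri): 17 × 5 = 85.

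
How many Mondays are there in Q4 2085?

1 October 2085 is a Monday.
That's 92 days from start to end, counting both.
92 = 7 × 13 + 1, so there are 13 full weeks plus 1 extra day.
Each full week contributes one Monday: 13 so far.
The 1 extra day is Monday — 1 of them qualifies.
Total: 13 + 1 = 14.

14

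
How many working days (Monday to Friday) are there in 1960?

1960-01-01 is a Friday.
That's 366 days from start to end, counting both.
366 = 7 × 52 + 2, so there are 52 full weeks plus 2 extra days.
Each full week contributes 5 weekdays (Mon–Fri): 52 × 5 = 260.
The 2 extra days are Friday, Saturday — 1 of them qualifies.
Total: 260 + 1 = 261.

261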